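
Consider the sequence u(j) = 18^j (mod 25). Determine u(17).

Listing terms: u(0) = 1; u(1) = 18; u(2) = 24; u(3) = 7; u(4) = 1.
The sequence repeats with period 4.
So u(17) = u(0 + ((17-0) mod 4)) = u(1) = 18.

18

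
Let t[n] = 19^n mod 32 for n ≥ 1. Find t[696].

Computing terms: t[1] = 19,  t[2] = 9,  t[3] = 11,  t[4] = 17,  t[5] = 3,  t[6] = 25,  t[7] = 27,  t[8] = 1,  t[9] = 19.
The sequence repeats with period 8.
(696 - 1) mod 8 = 7, so t[696] = t[8] = 1.

1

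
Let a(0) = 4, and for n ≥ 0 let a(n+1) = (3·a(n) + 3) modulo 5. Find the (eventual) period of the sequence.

Listing terms: a(0) = 4; a(1) = 0; a(2) = 3; a(3) = 2; a(4) = 4.
Since a(4) = a(0) = 4, the sequence is periodic with period 4.

4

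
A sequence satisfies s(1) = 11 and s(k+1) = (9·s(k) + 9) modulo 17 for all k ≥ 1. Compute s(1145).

11

Computing terms: s(1) = 11; s(2) = 6; s(3) = 12; s(4) = 15; s(5) = 8; s(6) = 13; s(7) = 7; s(8) = 4; s(9) = 11.
Since s(9) = s(1) = 11, the sequence is periodic with period 8.
So s(1145) = s(1 + ((1145-1) mod 8)) = s(1) = 11.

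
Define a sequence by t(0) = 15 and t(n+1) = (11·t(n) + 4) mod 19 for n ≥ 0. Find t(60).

t(0) = 15; t(1) = 17; t(2) = 1; t(3) = 15.
Since t(3) = t(0) = 15, the sequence is periodic with period 3.
(60 - 0) mod 3 = 0, so t(60) = t(0) = 15.

15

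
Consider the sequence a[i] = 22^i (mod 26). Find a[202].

22

a[1] = 22,  a[2] = 16,  a[3] = 14,  a[4] = 22.
The sequence repeats with period 3.
(202 - 1) mod 3 = 0, so a[202] = a[1] = 22.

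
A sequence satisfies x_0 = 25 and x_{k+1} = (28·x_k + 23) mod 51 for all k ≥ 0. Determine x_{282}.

Listing terms: x_0 = 25, x_1 = 9, x_2 = 20, x_3 = 22, x_4 = 27, x_5 = 14, x_6 = 7, x_7 = 15, x_8 = 35, x_9 = 34, x_{10} = 6, x_{11} = 38, x_{12} = 16, x_{13} = 12, x_{14} = 2, x_{15} = 28, x_{16} = 42, x_{17} = 26, x_{18} = 37, x_{19} = 39, x_{20} = 44, x_{21} = 31, x_{22} = 24, x_{23} = 32, x_{24} = 1, x_{25} = 0, x_{26} = 23, x_{27} = 4, x_{28} = 33, x_{29} = 29, x_{30} = 19, x_{31} = 45, x_{32} = 8, x_{33} = 43, x_{34} = 3, x_{35} = 5, x_{36} = 10, x_{37} = 48, x_{38} = 41, x_{39} = 49, x_{40} = 18, x_{41} = 17, x_{42} = 40, x_{43} = 21, x_{44} = 50, x_{45} = 46, x_{46} = 36, x_{47} = 11, x_{48} = 25.
Since x_{48} = x_0 = 25, the sequence is periodic with period 48.
(282 - 0) mod 48 = 42, so x_{282} = x_{42} = 40.

40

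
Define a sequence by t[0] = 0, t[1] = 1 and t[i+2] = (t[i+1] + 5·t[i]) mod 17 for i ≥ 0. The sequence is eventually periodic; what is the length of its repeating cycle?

16

Computing terms: t[0] = 0, t[1] = 1, t[2] = 1, t[3] = 6, t[4] = 11, t[5] = 7, t[6] = 11, t[7] = 12, t[8] = 16, t[9] = 8, t[10] = 3, t[11] = 9, t[12] = 7, t[13] = 1, t[14] = 2, t[15] = 7, t[16] = 0, t[17] = 1.
Since (t[16], t[17]) = (t[0], t[1]) = (0, 1) (two consecutive terms determine the rest), the sequence is periodic with period 16.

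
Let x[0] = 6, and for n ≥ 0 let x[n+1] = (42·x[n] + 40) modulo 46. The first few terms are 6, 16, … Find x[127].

Listing terms: x[0] = 6; x[1] = 16; x[2] = 22; x[3] = 44; x[4] = 2; x[5] = 32; x[6] = 4; x[7] = 24; x[8] = 36; x[9] = 34; x[10] = 42; x[11] = 10; x[12] = 0; x[13] = 40; x[14] = 18; x[15] = 14; x[16] = 30; x[17] = 12; x[18] = 38; x[19] = 26; x[20] = 28; x[21] = 20; x[22] = 6.
The sequence repeats with period 22.
So x[127] = x[0 + ((127-0) mod 22)] = x[17] = 12.

12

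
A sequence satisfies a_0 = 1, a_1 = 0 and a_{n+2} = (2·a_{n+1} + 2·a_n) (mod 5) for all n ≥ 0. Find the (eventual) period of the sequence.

We have a_0 = 1,  a_1 = 0,  a_2 = 2,  a_3 = 4,  a_4 = 2,  a_5 = 2,  a_6 = 3,  a_7 = 0,  a_8 = 1,  a_9 = 2,  a_{10} = 1,  a_{11} = 1,  a_{12} = 4,  a_{13} = 0,  a_{14} = 3,  a_{15} = 1,  a_{16} = 3,  a_{17} = 3,  a_{18} = 2,  a_{19} = 0,  a_{20} = 4,  a_{21} = 3,  a_{22} = 4,  a_{23} = 4,  a_{24} = 1,  a_{25} = 0.
Since (a_{24}, a_{25}) = (a_0, a_1) = (1, 0) (two consecutive terms determine the rest), the sequence is periodic with period 24.

24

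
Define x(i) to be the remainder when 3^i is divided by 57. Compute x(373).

Computing terms: x(0) = 1; x(1) = 3; x(2) = 9; x(3) = 27; x(4) = 24; x(5) = 15; x(6) = 45; x(7) = 21; x(8) = 6; x(9) = 18; x(10) = 54; x(11) = 48; x(12) = 30; x(13) = 33; x(14) = 42; x(15) = 12; x(16) = 36; x(17) = 51; x(18) = 39; x(19) = 3.
Since x(19) = x(1) = 3, the sequence is eventually periodic: after a pre-period of length 1 it cycles with period 18.
For i ≥ 1, x(i) depends only on (i - 1) mod 18. (373 - 1) mod 18 = 12, so x(373) = x(13) = 33.

33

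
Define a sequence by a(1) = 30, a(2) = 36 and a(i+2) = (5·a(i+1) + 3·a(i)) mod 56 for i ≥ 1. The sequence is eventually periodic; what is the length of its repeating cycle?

Computing terms: a(1) = 30, a(2) = 36, a(3) = 46, a(4) = 2, a(5) = 36, a(6) = 18, a(7) = 30, a(8) = 36.
The sequence repeats with period 6.

6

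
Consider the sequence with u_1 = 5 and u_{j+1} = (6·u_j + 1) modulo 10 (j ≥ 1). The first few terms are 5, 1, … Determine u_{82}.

u_1 = 5,  u_2 = 1,  u_3 = 7,  u_4 = 3,  u_5 = 9,  u_6 = 5.
The sequence repeats with period 5.
So u_{82} = u_{1 + ((82-1) mod 5)} = u_2 = 1.

1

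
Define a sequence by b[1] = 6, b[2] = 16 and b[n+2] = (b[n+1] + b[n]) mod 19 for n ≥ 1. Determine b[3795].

Computing terms: b[1] = 6; b[2] = 16; b[3] = 3; b[4] = 0; b[5] = 3; b[6] = 3; b[7] = 6; b[8] = 9; b[9] = 15; b[10] = 5; b[11] = 1; b[12] = 6; b[13] = 7; b[14] = 13; b[15] = 1; b[16] = 14; b[17] = 15; b[18] = 10; b[19] = 6; b[20] = 16.
Since (b[19], b[20]) = (b[1], b[2]) = (6, 16) (two consecutive terms determine the rest), the sequence is periodic with period 18.
(3795 - 1) mod 18 = 14, so b[3795] = b[15] = 1.

1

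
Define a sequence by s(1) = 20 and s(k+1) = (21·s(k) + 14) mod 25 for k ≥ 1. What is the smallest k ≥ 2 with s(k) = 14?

Computing terms: s(1) = 20, s(2) = 9, s(3) = 3, s(4) = 2, s(5) = 6, s(6) = 15, s(7) = 4, s(8) = 23, s(9) = 22, s(10) = 1, s(11) = 10, s(12) = 24, s(13) = 18, s(14) = 17, s(15) = 21, s(16) = 5, s(17) = 19, s(18) = 13, s(19) = 12, s(20) = 16, s(21) = 0, s(22) = 14, s(23) = 8, s(24) = 7, s(25) = 11, s(26) = 20.
Since s(26) = s(1) = 20, the sequence is periodic with period 25.
The value 14 first appears (with k ≥ 2) at s(22).

22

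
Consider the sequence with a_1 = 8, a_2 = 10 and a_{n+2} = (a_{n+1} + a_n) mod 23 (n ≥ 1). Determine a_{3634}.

We have a_1 = 8, a_2 = 10, a_3 = 18, a_4 = 5, a_5 = 0, a_6 = 5, a_7 = 5, a_8 = 10, a_9 = 15, a_{10} = 2, a_{11} = 17, a_{12} = 19, a_{13} = 13, a_{14} = 9, a_{15} = 22, a_{16} = 8, a_{17} = 7, a_{18} = 15, a_{19} = 22, a_{20} = 14, a_{21} = 13, a_{22} = 4, a_{23} = 17, a_{24} = 21, a_{25} = 15, a_{26} = 13, a_{27} = 5, a_{28} = 18, a_{29} = 0, a_{30} = 18, a_{31} = 18, a_{32} = 13, a_{33} = 8, a_{34} = 21, a_{35} = 6, a_{36} = 4, a_{37} = 10, a_{38} = 14, a_{39} = 1, a_{40} = 15, a_{41} = 16, a_{42} = 8, a_{43} = 1, a_{44} = 9, a_{45} = 10, a_{46} = 19, a_{47} = 6, a_{48} = 2, a_{49} = 8, a_{50} = 10.
The sequence repeats with period 48.
So a_{3634} = a_{1 + ((3634-1) mod 48)} = a_{34} = 21.

21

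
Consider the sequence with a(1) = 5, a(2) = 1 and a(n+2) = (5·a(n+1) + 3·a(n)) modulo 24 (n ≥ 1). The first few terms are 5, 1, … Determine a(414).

Computing terms: a(1) = 5,  a(2) = 1,  a(3) = 20,  a(4) = 7,  a(5) = 23,  a(6) = 16,  a(7) = 5,  a(8) = 1.
The sequence repeats with period 6.
So a(414) = a(1 + ((414-1) mod 6)) = a(6) = 16.

16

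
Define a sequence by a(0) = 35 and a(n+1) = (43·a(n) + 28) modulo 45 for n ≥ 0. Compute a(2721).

38

We have a(0) = 35,  a(1) = 3,  a(2) = 22,  a(3) = 29,  a(4) = 15,  a(5) = 43,  a(6) = 32,  a(7) = 9,  a(8) = 10,  a(9) = 8,  a(10) = 12,  a(11) = 4,  a(12) = 20,  a(13) = 33,  a(14) = 7,  a(15) = 14,  a(16) = 0,  a(17) = 28,  a(18) = 17,  a(19) = 39,  a(20) = 40,  a(21) = 38,  a(22) = 42,  a(23) = 34,  a(24) = 5,  a(25) = 18,  a(26) = 37,  a(27) = 44,  a(28) = 30,  a(29) = 13,  a(30) = 2,  a(31) = 24,  a(32) = 25,  a(33) = 23,  a(34) = 27,  a(35) = 19,  a(36) = 35.
Since a(36) = a(0) = 35, the sequence is periodic with period 36.
(2721 - 0) mod 36 = 21, so a(2721) = a(21) = 38.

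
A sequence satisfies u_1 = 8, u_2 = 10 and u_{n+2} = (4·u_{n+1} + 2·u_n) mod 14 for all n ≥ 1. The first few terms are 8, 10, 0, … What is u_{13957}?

Listing terms: u_1 = 8; u_2 = 10; u_3 = 0; u_4 = 6; u_5 = 10; u_6 = 10; u_7 = 4; u_8 = 8; u_9 = 12; u_{10} = 8; u_{11} = 0; u_{12} = 2; u_{13} = 8; u_{14} = 8; u_{15} = 6; u_{16} = 12; u_{17} = 4; u_{18} = 12; u_{19} = 0; u_{20} = 10; u_{21} = 12; u_{22} = 12; u_{23} = 2; u_{24} = 4; u_{25} = 6; u_{26} = 4; u_{27} = 0; u_{28} = 8; u_{29} = 4; u_{30} = 4; u_{31} = 10; u_{32} = 6; u_{33} = 2; u_{34} = 6; u_{35} = 0; u_{36} = 12; u_{37} = 6; u_{38} = 6; u_{39} = 8; u_{40} = 2; u_{41} = 10; u_{42} = 2; u_{43} = 0; u_{44} = 4; u_{45} = 2; u_{46} = 2; u_{47} = 12; u_{48} = 10; u_{49} = 8; u_{50} = 10.
The sequence repeats with period 48.
(13957 - 1) mod 48 = 36, so u_{13957} = u_{37} = 6.

6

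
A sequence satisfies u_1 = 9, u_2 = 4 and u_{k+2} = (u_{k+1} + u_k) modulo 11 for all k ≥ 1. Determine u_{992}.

Computing terms: u_1 = 9; u_2 = 4; u_3 = 2; u_4 = 6; u_5 = 8; u_6 = 3; u_7 = 0; u_8 = 3; u_9 = 3; u_{10} = 6; u_{11} = 9; u_{12} = 4.
The sequence repeats with period 10.
So u_{992} = u_{1 + ((992-1) mod 10)} = u_2 = 4.

4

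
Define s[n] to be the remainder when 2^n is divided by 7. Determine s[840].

s[0] = 1; s[1] = 2; s[2] = 4; s[3] = 1.
Since s[3] = s[0] = 1, the sequence is periodic with period 3.
So s[840] = s[0 + ((840-0) mod 3)] = s[0] = 1.

1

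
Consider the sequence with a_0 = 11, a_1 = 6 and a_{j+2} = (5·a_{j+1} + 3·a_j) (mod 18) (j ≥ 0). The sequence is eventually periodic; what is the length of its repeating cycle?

We have a_0 = 11, a_1 = 6, a_2 = 9, a_3 = 9, a_4 = 0, a_5 = 9, a_6 = 9.
Since (a_5, a_6) = (a_2, a_3) = (9, 9) (two consecutive terms determine the rest), the sequence is eventually periodic: after a pre-period of length 2 it cycles with period 3.

3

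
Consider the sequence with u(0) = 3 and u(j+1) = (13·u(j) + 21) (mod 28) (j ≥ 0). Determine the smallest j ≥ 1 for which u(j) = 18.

3

Listing terms: u(0) = 3, u(1) = 4, u(2) = 17, u(3) = 18, u(4) = 3.
The sequence repeats with period 4.
The value 18 first appears (with j ≥ 1) at u(3).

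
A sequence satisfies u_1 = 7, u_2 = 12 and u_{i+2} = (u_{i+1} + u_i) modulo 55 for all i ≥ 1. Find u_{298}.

Computing terms: u_1 = 7, u_2 = 12, u_3 = 19, u_4 = 31, u_5 = 50, u_6 = 26, u_7 = 21, u_8 = 47, u_9 = 13, u_{10} = 5, u_{11} = 18, u_{12} = 23, u_{13} = 41, u_{14} = 9, u_{15} = 50, u_{16} = 4, u_{17} = 54, u_{18} = 3, u_{19} = 2, u_{20} = 5, u_{21} = 7, u_{22} = 12.
The sequence repeats with period 20.
So u_{298} = u_{1 + ((298-1) mod 20)} = u_{18} = 3.

3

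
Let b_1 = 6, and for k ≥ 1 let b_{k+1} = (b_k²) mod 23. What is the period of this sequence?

10

We have b_1 = 6; b_2 = 13; b_3 = 8; b_4 = 18; b_5 = 2; b_6 = 4; b_7 = 16; b_8 = 3; b_9 = 9; b_{10} = 12; b_{11} = 6.
The sequence repeats with period 10.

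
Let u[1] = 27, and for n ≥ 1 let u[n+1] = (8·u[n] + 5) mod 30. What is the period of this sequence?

We have u[1] = 27, u[2] = 11, u[3] = 3, u[4] = 29, u[5] = 27.
Since u[5] = u[1] = 27, the sequence is periodic with period 4.

4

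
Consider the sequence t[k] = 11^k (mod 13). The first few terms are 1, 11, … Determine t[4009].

Computing terms: t[0] = 1, t[1] = 11, t[2] = 4, t[3] = 5, t[4] = 3, t[5] = 7, t[6] = 12, t[7] = 2, t[8] = 9, t[9] = 8, t[10] = 10, t[11] = 6, t[12] = 1.
The sequence repeats with period 12.
(4009 - 0) mod 12 = 1, so t[4009] = t[1] = 11.

11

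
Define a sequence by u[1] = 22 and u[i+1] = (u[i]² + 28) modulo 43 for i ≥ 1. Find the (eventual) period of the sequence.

3

u[1] = 22, u[2] = 39, u[3] = 1, u[4] = 29, u[5] = 9, u[6] = 23, u[7] = 41, u[8] = 32, u[9] = 20, u[10] = 41.
Since u[10] = u[7] = 41, the sequence is eventually periodic: after a pre-period of length 6 it cycles with period 3.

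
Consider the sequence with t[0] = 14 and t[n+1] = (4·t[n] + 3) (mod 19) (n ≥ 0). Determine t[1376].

17

We have t[0] = 14,  t[1] = 2,  t[2] = 11,  t[3] = 9,  t[4] = 1,  t[5] = 7,  t[6] = 12,  t[7] = 13,  t[8] = 17,  t[9] = 14.
Since t[9] = t[0] = 14, the sequence is periodic with period 9.
So t[1376] = t[0 + ((1376-0) mod 9)] = t[8] = 17.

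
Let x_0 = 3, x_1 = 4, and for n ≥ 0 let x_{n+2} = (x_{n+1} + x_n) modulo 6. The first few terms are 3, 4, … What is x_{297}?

1

x_0 = 3, x_1 = 4, x_2 = 1, x_3 = 5, x_4 = 0, x_5 = 5, x_6 = 5, x_7 = 4, x_8 = 3, x_9 = 1, x_{10} = 4, x_{11} = 5, x_{12} = 3, x_{13} = 2, x_{14} = 5, x_{15} = 1, x_{16} = 0, x_{17} = 1, x_{18} = 1, x_{19} = 2, x_{20} = 3, x_{21} = 5, x_{22} = 2, x_{23} = 1, x_{24} = 3, x_{25} = 4.
Since (x_{24}, x_{25}) = (x_0, x_1) = (3, 4) (two consecutive terms determine the rest), the sequence is periodic with period 24.
So x_{297} = x_{0 + ((297-0) mod 24)} = x_9 = 1.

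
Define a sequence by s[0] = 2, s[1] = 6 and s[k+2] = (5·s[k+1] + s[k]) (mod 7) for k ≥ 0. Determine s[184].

1

s[0] = 2,  s[1] = 6,  s[2] = 4,  s[3] = 5,  s[4] = 1,  s[5] = 3,  s[6] = 2,  s[7] = 6.
Since (s[6], s[7]) = (s[0], s[1]) = (2, 6) (two consecutive terms determine the rest), the sequence is periodic with period 6.
(184 - 0) mod 6 = 4, so s[184] = s[4] = 1.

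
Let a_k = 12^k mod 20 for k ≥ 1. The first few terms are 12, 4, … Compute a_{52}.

16

a_1 = 12, a_2 = 4, a_3 = 8, a_4 = 16, a_5 = 12.
Since a_5 = a_1 = 12, the sequence is periodic with period 4.
(52 - 1) mod 4 = 3, so a_{52} = a_4 = 16.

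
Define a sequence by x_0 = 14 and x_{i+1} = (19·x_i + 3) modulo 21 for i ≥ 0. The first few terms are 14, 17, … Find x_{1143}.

We have x_0 = 14; x_1 = 17; x_2 = 11; x_3 = 2; x_4 = 20; x_5 = 5; x_6 = 14.
Since x_6 = x_0 = 14, the sequence is periodic with period 6.
(1143 - 0) mod 6 = 3, so x_{1143} = x_3 = 2.

2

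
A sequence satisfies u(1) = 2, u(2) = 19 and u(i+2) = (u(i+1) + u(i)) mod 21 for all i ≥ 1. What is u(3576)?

11

We have u(1) = 2, u(2) = 19, u(3) = 0, u(4) = 19, u(5) = 19, u(6) = 17, u(7) = 15, u(8) = 11, u(9) = 5, u(10) = 16, u(11) = 0, u(12) = 16, u(13) = 16, u(14) = 11, u(15) = 6, u(16) = 17, u(17) = 2, u(18) = 19.
The sequence repeats with period 16.
So u(3576) = u(1 + ((3576-1) mod 16)) = u(8) = 11.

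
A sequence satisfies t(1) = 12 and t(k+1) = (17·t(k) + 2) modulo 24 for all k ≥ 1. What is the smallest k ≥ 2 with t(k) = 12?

t(1) = 12; t(2) = 14; t(3) = 0; t(4) = 2; t(5) = 12.
Since t(5) = t(1) = 12, the sequence is periodic with period 4.
The value 12 next appears (with k ≥ 2) at t(5).

5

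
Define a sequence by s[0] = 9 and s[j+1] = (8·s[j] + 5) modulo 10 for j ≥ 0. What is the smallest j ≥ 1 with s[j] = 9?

s[0] = 9,  s[1] = 7,  s[2] = 1,  s[3] = 3,  s[4] = 9.
Since s[4] = s[0] = 9, the sequence is periodic with period 4.
The value 9 next appears (with j ≥ 1) at s[4].

4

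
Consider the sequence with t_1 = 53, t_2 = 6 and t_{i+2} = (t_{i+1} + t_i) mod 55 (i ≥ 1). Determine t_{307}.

38

t_1 = 53; t_2 = 6; t_3 = 4; t_4 = 10; t_5 = 14; t_6 = 24; t_7 = 38; t_8 = 7; t_9 = 45; t_{10} = 52; t_{11} = 42; t_{12} = 39; t_{13} = 26; t_{14} = 10; t_{15} = 36; t_{16} = 46; t_{17} = 27; t_{18} = 18; t_{19} = 45; t_{20} = 8; t_{21} = 53; t_{22} = 6.
The sequence repeats with period 20.
(307 - 1) mod 20 = 6, so t_{307} = t_7 = 38.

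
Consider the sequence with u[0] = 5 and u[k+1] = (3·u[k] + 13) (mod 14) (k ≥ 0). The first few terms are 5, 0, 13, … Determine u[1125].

10

Computing terms: u[0] = 5, u[1] = 0, u[2] = 13, u[3] = 10, u[4] = 1, u[5] = 2, u[6] = 5.
The sequence repeats with period 6.
(1125 - 0) mod 6 = 3, so u[1125] = u[3] = 10.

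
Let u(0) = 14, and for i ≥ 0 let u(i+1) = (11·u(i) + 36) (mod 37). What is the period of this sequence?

We have u(0) = 14; u(1) = 5; u(2) = 17; u(3) = 1; u(4) = 10; u(5) = 35; u(6) = 14.
The sequence repeats with period 6.

6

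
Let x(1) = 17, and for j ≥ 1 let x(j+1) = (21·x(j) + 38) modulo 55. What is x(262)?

10

Computing terms: x(1) = 17,  x(2) = 10,  x(3) = 28,  x(4) = 21,  x(5) = 39,  x(6) = 32,  x(7) = 50,  x(8) = 43,  x(9) = 6,  x(10) = 54,  x(11) = 17.
Since x(11) = x(1) = 17, the sequence is periodic with period 10.
So x(262) = x(1 + ((262-1) mod 10)) = x(2) = 10.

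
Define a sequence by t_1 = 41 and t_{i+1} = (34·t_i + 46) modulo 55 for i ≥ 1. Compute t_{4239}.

We have t_1 = 41,  t_2 = 10,  t_3 = 1,  t_4 = 25,  t_5 = 16,  t_6 = 40,  t_7 = 31,  t_8 = 0,  t_9 = 46,  t_{10} = 15,  t_{11} = 6,  t_{12} = 30,  t_{13} = 21,  t_{14} = 45,  t_{15} = 36,  t_{16} = 5,  t_{17} = 51,  t_{18} = 20,  t_{19} = 11,  t_{20} = 35,  t_{21} = 26,  t_{22} = 50,  t_{23} = 41.
The sequence repeats with period 22.
(4239 - 1) mod 22 = 14, so t_{4239} = t_{15} = 36.

36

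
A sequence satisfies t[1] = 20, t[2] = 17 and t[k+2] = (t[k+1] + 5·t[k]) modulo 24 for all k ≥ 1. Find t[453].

t[1] = 20,  t[2] = 17,  t[3] = 21,  t[4] = 10,  t[5] = 19,  t[6] = 21,  t[7] = 20,  t[8] = 5,  t[9] = 9,  t[10] = 10,  t[11] = 7,  t[12] = 9,  t[13] = 20,  t[14] = 17.
Since (t[13], t[14]) = (t[1], t[2]) = (20, 17) (two consecutive terms determine the rest), the sequence is periodic with period 12.
So t[453] = t[1 + ((453-1) mod 12)] = t[9] = 9.

9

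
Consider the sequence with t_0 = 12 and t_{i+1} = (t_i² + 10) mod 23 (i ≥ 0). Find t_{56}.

12

Computing terms: t_0 = 12; t_1 = 16; t_2 = 13; t_3 = 18; t_4 = 12.
The sequence repeats with period 4.
So t_{56} = t_{0 + ((56-0) mod 4)} = t_0 = 12.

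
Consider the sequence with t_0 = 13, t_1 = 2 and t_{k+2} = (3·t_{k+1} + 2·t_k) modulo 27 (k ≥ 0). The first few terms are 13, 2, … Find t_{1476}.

13

We have t_0 = 13; t_1 = 2; t_2 = 5; t_3 = 19; t_4 = 13; t_5 = 23; t_6 = 14; t_7 = 7; t_8 = 22; t_9 = 26; t_{10} = 14; t_{11} = 13; t_{12} = 13; t_{13} = 11; t_{14} = 5; t_{15} = 10; t_{16} = 13; t_{17} = 5; t_{18} = 14; t_{19} = 25; t_{20} = 22; t_{21} = 8; t_{22} = 14; t_{23} = 4; t_{24} = 13; t_{25} = 20; t_{26} = 5; t_{27} = 1; t_{28} = 13; t_{29} = 14; t_{30} = 14; t_{31} = 16; t_{32} = 22; t_{33} = 17; t_{34} = 14; t_{35} = 22; t_{36} = 13; t_{37} = 2.
Since (t_{36}, t_{37}) = (t_0, t_1) = (13, 2) (two consecutive terms determine the rest), the sequence is periodic with period 36.
So t_{1476} = t_{0 + ((1476-0) mod 36)} = t_0 = 13.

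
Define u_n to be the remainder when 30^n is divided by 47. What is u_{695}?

Listing terms: u_0 = 1; u_1 = 30; u_2 = 7; u_3 = 22; u_4 = 2; u_5 = 13; u_6 = 14; u_7 = 44; u_8 = 4; u_9 = 26; u_{10} = 28; u_{11} = 41; u_{12} = 8; u_{13} = 5; u_{14} = 9; u_{15} = 35; u_{16} = 16; u_{17} = 10; u_{18} = 18; u_{19} = 23; u_{20} = 32; u_{21} = 20; u_{22} = 36; u_{23} = 46; u_{24} = 17; u_{25} = 40; u_{26} = 25; u_{27} = 45; u_{28} = 34; u_{29} = 33; u_{30} = 3; u_{31} = 43; u_{32} = 21; u_{33} = 19; u_{34} = 6; u_{35} = 39; u_{36} = 42; u_{37} = 38; u_{38} = 12; u_{39} = 31; u_{40} = 37; u_{41} = 29; u_{42} = 24; u_{43} = 15; u_{44} = 27; u_{45} = 11; u_{46} = 1.
The sequence repeats with period 46.
So u_{695} = u_{0 + ((695-0) mod 46)} = u_5 = 13.

13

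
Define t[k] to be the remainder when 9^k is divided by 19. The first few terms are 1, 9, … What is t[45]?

1

Listing terms: t[0] = 1; t[1] = 9; t[2] = 5; t[3] = 7; t[4] = 6; t[5] = 16; t[6] = 11; t[7] = 4; t[8] = 17; t[9] = 1.
Since t[9] = t[0] = 1, the sequence is periodic with period 9.
So t[45] = t[0 + ((45-0) mod 9)] = t[0] = 1.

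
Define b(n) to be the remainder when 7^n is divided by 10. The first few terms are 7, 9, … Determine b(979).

3

b(1) = 7,  b(2) = 9,  b(3) = 3,  b(4) = 1,  b(5) = 7.
The sequence repeats with period 4.
So b(979) = b(1 + ((979-1) mod 4)) = b(3) = 3.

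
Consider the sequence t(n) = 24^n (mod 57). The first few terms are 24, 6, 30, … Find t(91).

24

t(1) = 24, t(2) = 6, t(3) = 30, t(4) = 36, t(5) = 9, t(6) = 45, t(7) = 54, t(8) = 42, t(9) = 39, t(10) = 24.
Since t(10) = t(1) = 24, the sequence is periodic with period 9.
So t(91) = t(1 + ((91-1) mod 9)) = t(1) = 24.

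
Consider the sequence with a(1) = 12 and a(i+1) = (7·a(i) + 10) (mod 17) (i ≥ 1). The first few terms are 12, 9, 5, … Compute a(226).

We have a(1) = 12, a(2) = 9, a(3) = 5, a(4) = 11, a(5) = 2, a(6) = 7, a(7) = 8, a(8) = 15, a(9) = 13, a(10) = 16, a(11) = 3, a(12) = 14, a(13) = 6, a(14) = 1, a(15) = 0, a(16) = 10, a(17) = 12.
The sequence repeats with period 16.
(226 - 1) mod 16 = 1, so a(226) = a(2) = 9.

9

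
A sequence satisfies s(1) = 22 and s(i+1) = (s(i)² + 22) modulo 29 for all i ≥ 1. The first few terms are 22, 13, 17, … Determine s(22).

We have s(1) = 22; s(2) = 13; s(3) = 17; s(4) = 21; s(5) = 28; s(6) = 23; s(7) = 0; s(8) = 22.
The sequence repeats with period 7.
(22 - 1) mod 7 = 0, so s(22) = s(1) = 22.

22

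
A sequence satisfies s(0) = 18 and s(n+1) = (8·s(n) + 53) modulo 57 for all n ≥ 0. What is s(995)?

We have s(0) = 18; s(1) = 26; s(2) = 33; s(3) = 32; s(4) = 24; s(5) = 17; s(6) = 18.
Since s(6) = s(0) = 18, the sequence is periodic with period 6.
So s(995) = s(0 + ((995-0) mod 6)) = s(5) = 17.

17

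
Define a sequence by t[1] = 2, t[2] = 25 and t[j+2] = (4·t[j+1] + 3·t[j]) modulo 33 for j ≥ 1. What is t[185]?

t[1] = 2, t[2] = 25, t[3] = 7, t[4] = 4, t[5] = 4, t[6] = 28, t[7] = 25, t[8] = 19, t[9] = 19, t[10] = 1, t[11] = 28, t[12] = 16, t[13] = 16, t[14] = 13, t[15] = 1, t[16] = 10, t[17] = 10, t[18] = 4, t[19] = 13, t[20] = 31, t[21] = 31, t[22] = 19, t[23] = 4, t[24] = 7, t[25] = 7, t[26] = 16, t[27] = 19, t[28] = 25, t[29] = 25, t[30] = 10, t[31] = 16, t[32] = 28, t[33] = 28, t[34] = 31, t[35] = 10, t[36] = 1, t[37] = 1, t[38] = 7, t[39] = 31, t[40] = 13, t[41] = 13, t[42] = 25, t[43] = 7.
Since (t[42], t[43]) = (t[2], t[3]) = (25, 7) (two consecutive terms determine the rest), the sequence is eventually periodic: after a pre-period of length 1 it cycles with period 40.
For j ≥ 2, t[j] depends only on (j - 2) mod 40. (185 - 2) mod 40 = 23, so t[185] = t[25] = 7.

7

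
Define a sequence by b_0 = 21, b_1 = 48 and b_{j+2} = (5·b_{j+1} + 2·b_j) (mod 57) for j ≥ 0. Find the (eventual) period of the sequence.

45

b_0 = 21; b_1 = 48; b_2 = 54; b_3 = 24; b_4 = 0; b_5 = 48; b_6 = 12; b_7 = 42; b_8 = 6; b_9 = 0; b_{10} = 12; b_{11} = 3; b_{12} = 39; b_{13} = 30; b_{14} = 0; b_{15} = 3; b_{16} = 15; b_{17} = 24; b_{18} = 36; b_{19} = 0; b_{20} = 15; b_{21} = 18; b_{22} = 6; b_{23} = 9; b_{24} = 0; b_{25} = 18; b_{26} = 33; b_{27} = 30; b_{28} = 45; b_{29} = 0; b_{30} = 33; b_{31} = 51; b_{32} = 36; b_{33} = 54; b_{34} = 0; b_{35} = 51; b_{36} = 27; b_{37} = 9; b_{38} = 42; b_{39} = 0; b_{40} = 27; b_{41} = 21; b_{42} = 45; b_{43} = 39; b_{44} = 0; b_{45} = 21; b_{46} = 48.
The sequence repeats with period 45.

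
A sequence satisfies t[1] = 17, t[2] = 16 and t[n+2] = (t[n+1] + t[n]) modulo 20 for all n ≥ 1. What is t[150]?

Listing terms: t[1] = 17; t[2] = 16; t[3] = 13; t[4] = 9; t[5] = 2; t[6] = 11; t[7] = 13; t[8] = 4; t[9] = 17; t[10] = 1; t[11] = 18; t[12] = 19; t[13] = 17; t[14] = 16.
The sequence repeats with period 12.
So t[150] = t[1 + ((150-1) mod 12)] = t[6] = 11.

11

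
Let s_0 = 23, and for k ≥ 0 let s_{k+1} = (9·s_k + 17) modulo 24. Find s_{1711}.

s_0 = 23,  s_1 = 8,  s_2 = 17,  s_3 = 2,  s_4 = 11,  s_5 = 20,  s_6 = 5,  s_7 = 14,  s_8 = 23.
The sequence repeats with period 8.
(1711 - 0) mod 8 = 7, so s_{1711} = s_7 = 14.

14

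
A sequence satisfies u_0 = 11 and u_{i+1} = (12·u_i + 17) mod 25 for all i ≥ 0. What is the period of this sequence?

We have u_0 = 11, u_1 = 24, u_2 = 5, u_3 = 2, u_4 = 16, u_5 = 9, u_6 = 0, u_7 = 17, u_8 = 21, u_9 = 19, u_{10} = 20, u_{11} = 7, u_{12} = 1, u_{13} = 4, u_{14} = 15, u_{15} = 22, u_{16} = 6, u_{17} = 14, u_{18} = 10, u_{19} = 12, u_{20} = 11.
Since u_{20} = u_0 = 11, the sequence is periodic with period 20.

20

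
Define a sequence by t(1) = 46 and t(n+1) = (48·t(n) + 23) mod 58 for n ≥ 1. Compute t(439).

45

Listing terms: t(1) = 46; t(2) = 27; t(3) = 43; t(4) = 57; t(5) = 33; t(6) = 41; t(7) = 19; t(8) = 7; t(9) = 11; t(10) = 29; t(11) = 23; t(12) = 25; t(13) = 5; t(14) = 31; t(15) = 3; t(16) = 51; t(17) = 35; t(18) = 21; t(19) = 45; t(20) = 37; t(21) = 1; t(22) = 13; t(23) = 9; t(24) = 49; t(25) = 55; t(26) = 53; t(27) = 15; t(28) = 47; t(29) = 17; t(30) = 27.
Since t(30) = t(2) = 27, the sequence is eventually periodic: after a pre-period of length 1 it cycles with period 28.
For n ≥ 2, t(n) depends only on (n - 2) mod 28. (439 - 2) mod 28 = 17, so t(439) = t(19) = 45.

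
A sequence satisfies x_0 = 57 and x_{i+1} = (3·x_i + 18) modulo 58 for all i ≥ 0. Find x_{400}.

We have x_0 = 57, x_1 = 15, x_2 = 5, x_3 = 33, x_4 = 1, x_5 = 21, x_6 = 23, x_7 = 29, x_8 = 47, x_9 = 43, x_{10} = 31, x_{11} = 53, x_{12} = 3, x_{13} = 27, x_{14} = 41, x_{15} = 25, x_{16} = 35, x_{17} = 7, x_{18} = 39, x_{19} = 19, x_{20} = 17, x_{21} = 11, x_{22} = 51, x_{23} = 55, x_{24} = 9, x_{25} = 45, x_{26} = 37, x_{27} = 13, x_{28} = 57.
The sequence repeats with period 28.
So x_{400} = x_{0 + ((400-0) mod 28)} = x_8 = 47.

47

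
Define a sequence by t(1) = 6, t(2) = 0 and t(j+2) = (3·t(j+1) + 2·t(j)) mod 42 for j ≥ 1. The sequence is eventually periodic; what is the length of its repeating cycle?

48

Computing terms: t(1) = 6,  t(2) = 0,  t(3) = 12,  t(4) = 36,  t(5) = 6,  t(6) = 6,  t(7) = 30,  t(8) = 18,  t(9) = 30,  t(10) = 0,  t(11) = 18,  t(12) = 12,  t(13) = 30,  t(14) = 30,  t(15) = 24,  t(16) = 6,  t(17) = 24,  t(18) = 0,  t(19) = 6,  t(20) = 18,  t(21) = 24,  t(22) = 24,  t(23) = 36,  t(24) = 30,  t(25) = 36,  t(26) = 0,  t(27) = 30,  t(28) = 6,  t(29) = 36,  t(30) = 36,  t(31) = 12,  t(32) = 24,  t(33) = 12,  t(34) = 0,  t(35) = 24,  t(36) = 30,  t(37) = 12,  t(38) = 12,  t(39) = 18,  t(40) = 36,  t(41) = 18,  t(42) = 0,  t(43) = 36,  t(44) = 24,  t(45) = 18,  t(46) = 18,  t(47) = 6,  t(48) = 12,  t(49) = 6,  t(50) = 0.
Since (t(49), t(50)) = (t(1), t(2)) = (6, 0) (two consecutive terms determine the rest), the sequence is periodic with period 48.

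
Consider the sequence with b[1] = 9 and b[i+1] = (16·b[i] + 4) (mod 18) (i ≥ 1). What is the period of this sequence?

9

Computing terms: b[1] = 9,  b[2] = 4,  b[3] = 14,  b[4] = 12,  b[5] = 16,  b[6] = 8,  b[7] = 6,  b[8] = 10,  b[9] = 2,  b[10] = 0,  b[11] = 4.
Since b[11] = b[2] = 4, the sequence is eventually periodic: after a pre-period of length 1 it cycles with period 9.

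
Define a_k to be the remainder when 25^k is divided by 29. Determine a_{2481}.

Computing terms: a_0 = 1, a_1 = 25, a_2 = 16, a_3 = 23, a_4 = 24, a_5 = 20, a_6 = 7, a_7 = 1.
Since a_7 = a_0 = 1, the sequence is periodic with period 7.
(2481 - 0) mod 7 = 3, so a_{2481} = a_3 = 23.

23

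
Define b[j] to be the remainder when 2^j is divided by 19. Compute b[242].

9

We have b[1] = 2,  b[2] = 4,  b[3] = 8,  b[4] = 16,  b[5] = 13,  b[6] = 7,  b[7] = 14,  b[8] = 9,  b[9] = 18,  b[10] = 17,  b[11] = 15,  b[12] = 11,  b[13] = 3,  b[14] = 6,  b[15] = 12,  b[16] = 5,  b[17] = 10,  b[18] = 1,  b[19] = 2.
Since b[19] = b[1] = 2, the sequence is periodic with period 18.
So b[242] = b[1 + ((242-1) mod 18)] = b[8] = 9.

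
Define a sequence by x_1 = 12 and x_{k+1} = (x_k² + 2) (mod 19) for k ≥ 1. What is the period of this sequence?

Computing terms: x_1 = 12,  x_2 = 13,  x_3 = 0,  x_4 = 2,  x_5 = 6,  x_6 = 0.
Since x_6 = x_3 = 0, the sequence is eventually periodic: after a pre-period of length 2 it cycles with period 3.

3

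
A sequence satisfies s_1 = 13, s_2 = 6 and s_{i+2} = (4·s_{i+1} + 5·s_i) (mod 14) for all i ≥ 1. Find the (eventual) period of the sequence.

s_1 = 13, s_2 = 6, s_3 = 5, s_4 = 8, s_5 = 1, s_6 = 2, s_7 = 13, s_8 = 6.
Since (s_7, s_8) = (s_1, s_2) = (13, 6) (two consecutive terms determine the rest), the sequence is periodic with period 6.

6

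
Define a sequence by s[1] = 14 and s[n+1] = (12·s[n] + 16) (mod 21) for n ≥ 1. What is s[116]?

We have s[1] = 14; s[2] = 16; s[3] = 19; s[4] = 13; s[5] = 4; s[6] = 1; s[7] = 7; s[8] = 16.
Since s[8] = s[2] = 16, the sequence is eventually periodic: after a pre-period of length 1 it cycles with period 6.
For n ≥ 2, s[n] depends only on (n - 2) mod 6. (116 - 2) mod 6 = 0, so s[116] = s[2] = 16.

16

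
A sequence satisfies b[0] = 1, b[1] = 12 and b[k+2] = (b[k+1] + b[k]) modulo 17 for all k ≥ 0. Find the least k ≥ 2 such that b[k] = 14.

We have b[0] = 1, b[1] = 12, b[2] = 13, b[3] = 8, b[4] = 4, b[5] = 12, b[6] = 16, b[7] = 11, b[8] = 10, b[9] = 4, b[10] = 14, b[11] = 1, b[12] = 15, b[13] = 16, b[14] = 14, b[15] = 13, b[16] = 10, b[17] = 6, b[18] = 16, b[19] = 5, b[20] = 4, b[21] = 9, b[22] = 13, b[23] = 5, b[24] = 1, b[25] = 6, b[26] = 7, b[27] = 13, b[28] = 3, b[29] = 16, b[30] = 2, b[31] = 1, b[32] = 3, b[33] = 4, b[34] = 7, b[35] = 11, b[36] = 1, b[37] = 12.
Since (b[36], b[37]) = (b[0], b[1]) = (1, 12) (two consecutive terms determine the rest), the sequence is periodic with period 36.
The value 14 first appears (with k ≥ 2) at b[10].

10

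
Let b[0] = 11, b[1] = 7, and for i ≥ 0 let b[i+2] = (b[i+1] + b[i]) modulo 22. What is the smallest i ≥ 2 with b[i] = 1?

6

b[0] = 11; b[1] = 7; b[2] = 18; b[3] = 3; b[4] = 21; b[5] = 2; b[6] = 1; b[7] = 3; b[8] = 4; b[9] = 7; b[10] = 11; b[11] = 18; b[12] = 7; b[13] = 3; b[14] = 10; b[15] = 13; b[16] = 1; b[17] = 14; b[18] = 15; b[19] = 7; b[20] = 0; b[21] = 7; b[22] = 7; b[23] = 14; b[24] = 21; b[25] = 13; b[26] = 12; b[27] = 3; b[28] = 15; b[29] = 18; b[30] = 11; b[31] = 7.
The sequence repeats with period 30.
The value 1 first appears (with i ≥ 2) at b[6].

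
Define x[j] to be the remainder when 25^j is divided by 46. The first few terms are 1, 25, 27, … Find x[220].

1

Listing terms: x[0] = 1, x[1] = 25, x[2] = 27, x[3] = 31, x[4] = 39, x[5] = 9, x[6] = 41, x[7] = 13, x[8] = 3, x[9] = 29, x[10] = 35, x[11] = 1.
Since x[11] = x[0] = 1, the sequence is periodic with period 11.
(220 - 0) mod 11 = 0, so x[220] = x[0] = 1.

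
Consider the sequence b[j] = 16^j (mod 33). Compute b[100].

1

We have b[1] = 16; b[2] = 25; b[3] = 4; b[4] = 31; b[5] = 1; b[6] = 16.
The sequence repeats with period 5.
(100 - 1) mod 5 = 4, so b[100] = b[5] = 1.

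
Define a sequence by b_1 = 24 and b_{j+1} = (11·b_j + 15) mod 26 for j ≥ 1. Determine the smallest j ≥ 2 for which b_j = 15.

b_1 = 24; b_2 = 19; b_3 = 16; b_4 = 9; b_5 = 10; b_6 = 21; b_7 = 12; b_8 = 17; b_9 = 20; b_{10} = 1; b_{11} = 0; b_{12} = 15; b_{13} = 24.
The sequence repeats with period 12.
The value 15 first appears (with j ≥ 2) at b_{12}.

12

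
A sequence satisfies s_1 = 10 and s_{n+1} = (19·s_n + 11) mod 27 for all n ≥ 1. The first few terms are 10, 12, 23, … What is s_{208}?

Computing terms: s_1 = 10, s_2 = 12, s_3 = 23, s_4 = 16, s_5 = 18, s_6 = 2, s_7 = 22, s_8 = 24, s_9 = 8, s_{10} = 1, s_{11} = 3, s_{12} = 14, s_{13} = 7, s_{14} = 9, s_{15} = 20, s_{16} = 13, s_{17} = 15, s_{18} = 26, s_{19} = 19, s_{20} = 21, s_{21} = 5, s_{22} = 25, s_{23} = 0, s_{24} = 11, s_{25} = 4, s_{26} = 6, s_{27} = 17, s_{28} = 10.
The sequence repeats with period 27.
So s_{208} = s_{1 + ((208-1) mod 27)} = s_{19} = 19.

19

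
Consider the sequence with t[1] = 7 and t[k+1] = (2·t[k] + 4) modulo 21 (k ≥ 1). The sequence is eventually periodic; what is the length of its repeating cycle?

6

Listing terms: t[1] = 7, t[2] = 18, t[3] = 19, t[4] = 0, t[5] = 4, t[6] = 12, t[7] = 7.
Since t[7] = t[1] = 7, the sequence is periodic with period 6.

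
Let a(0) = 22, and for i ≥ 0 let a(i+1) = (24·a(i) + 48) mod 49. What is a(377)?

3

a(0) = 22; a(1) = 37; a(2) = 5; a(3) = 21; a(4) = 13; a(5) = 17; a(6) = 15; a(7) = 16; a(8) = 40; a(9) = 28; a(10) = 34; a(11) = 31; a(12) = 8; a(13) = 44; a(14) = 26; a(15) = 35; a(16) = 6; a(17) = 45; a(18) = 1; a(19) = 23; a(20) = 12; a(21) = 42; a(22) = 27; a(23) = 10; a(24) = 43; a(25) = 2; a(26) = 47; a(27) = 0; a(28) = 48; a(29) = 24; a(30) = 36; a(31) = 30; a(32) = 33; a(33) = 7; a(34) = 20; a(35) = 38; a(36) = 29; a(37) = 9; a(38) = 19; a(39) = 14; a(40) = 41; a(41) = 3; a(42) = 22.
Since a(42) = a(0) = 22, the sequence is periodic with period 42.
So a(377) = a(0 + ((377-0) mod 42)) = a(41) = 3.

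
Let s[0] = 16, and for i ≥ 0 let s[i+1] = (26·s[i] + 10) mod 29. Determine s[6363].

We have s[0] = 16, s[1] = 20, s[2] = 8, s[3] = 15, s[4] = 23, s[5] = 28, s[6] = 13, s[7] = 0, s[8] = 10, s[9] = 9, s[10] = 12, s[11] = 3, s[12] = 1, s[13] = 7, s[14] = 18, s[15] = 14, s[16] = 26, s[17] = 19, s[18] = 11, s[19] = 6, s[20] = 21, s[21] = 5, s[22] = 24, s[23] = 25, s[24] = 22, s[25] = 2, s[26] = 4, s[27] = 27, s[28] = 16.
Since s[28] = s[0] = 16, the sequence is periodic with period 28.
So s[6363] = s[0 + ((6363-0) mod 28)] = s[7] = 0.

0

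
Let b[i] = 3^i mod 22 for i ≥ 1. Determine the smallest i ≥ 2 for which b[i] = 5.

3

Listing terms: b[1] = 3, b[2] = 9, b[3] = 5, b[4] = 15, b[5] = 1, b[6] = 3.
Since b[6] = b[1] = 3, the sequence is periodic with period 5.
The value 5 first appears (with i ≥ 2) at b[3].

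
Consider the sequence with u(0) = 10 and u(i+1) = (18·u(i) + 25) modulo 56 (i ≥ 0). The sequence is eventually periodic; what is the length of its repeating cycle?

3

Computing terms: u(0) = 10, u(1) = 37, u(2) = 19, u(3) = 31, u(4) = 23, u(5) = 47, u(6) = 31.
Since u(6) = u(3) = 31, the sequence is eventually periodic: after a pre-period of length 3 it cycles with period 3.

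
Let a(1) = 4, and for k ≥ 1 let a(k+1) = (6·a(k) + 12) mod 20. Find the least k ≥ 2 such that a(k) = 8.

3

a(1) = 4; a(2) = 16; a(3) = 8; a(4) = 0; a(5) = 12; a(6) = 4.
The sequence repeats with period 5.
The value 8 first appears (with k ≥ 2) at a(3).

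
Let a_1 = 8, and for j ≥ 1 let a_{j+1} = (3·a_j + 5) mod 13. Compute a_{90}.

1

We have a_1 = 8, a_2 = 3, a_3 = 1, a_4 = 8.
Since a_4 = a_1 = 8, the sequence is periodic with period 3.
(90 - 1) mod 3 = 2, so a_{90} = a_3 = 1.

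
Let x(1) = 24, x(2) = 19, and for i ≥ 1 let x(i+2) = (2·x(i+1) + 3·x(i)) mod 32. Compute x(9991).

Computing terms: x(1) = 24; x(2) = 19; x(3) = 14; x(4) = 21; x(5) = 20; x(6) = 7; x(7) = 10; x(8) = 9; x(9) = 16; x(10) = 27; x(11) = 6; x(12) = 29; x(13) = 12; x(14) = 15; x(15) = 2; x(16) = 17; x(17) = 8; x(18) = 3; x(19) = 30; x(20) = 5; x(21) = 4; x(22) = 23; x(23) = 26; x(24) = 25; x(25) = 0; x(26) = 11; x(27) = 22; x(28) = 13; x(29) = 28; x(30) = 31; x(31) = 18; x(32) = 1; x(33) = 24; x(34) = 19.
The sequence repeats with period 32.
(9991 - 1) mod 32 = 6, so x(9991) = x(7) = 10.

10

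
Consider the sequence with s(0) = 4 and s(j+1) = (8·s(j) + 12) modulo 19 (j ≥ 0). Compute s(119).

18

We have s(0) = 4; s(1) = 6; s(2) = 3; s(3) = 17; s(4) = 15; s(5) = 18; s(6) = 4.
Since s(6) = s(0) = 4, the sequence is periodic with period 6.
(119 - 0) mod 6 = 5, so s(119) = s(5) = 18.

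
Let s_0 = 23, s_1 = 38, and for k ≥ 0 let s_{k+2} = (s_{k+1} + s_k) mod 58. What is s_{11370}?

3

s_0 = 23; s_1 = 38; s_2 = 3; s_3 = 41; s_4 = 44; s_5 = 27; s_6 = 13; s_7 = 40; s_8 = 53; s_9 = 35; s_{10} = 30; s_{11} = 7; s_{12} = 37; s_{13} = 44; s_{14} = 23; s_{15} = 9; s_{16} = 32; s_{17} = 41; s_{18} = 15; s_{19} = 56; s_{20} = 13; s_{21} = 11; s_{22} = 24; s_{23} = 35; s_{24} = 1; s_{25} = 36; s_{26} = 37; s_{27} = 15; s_{28} = 52; s_{29} = 9; s_{30} = 3; s_{31} = 12; s_{32} = 15; s_{33} = 27; s_{34} = 42; s_{35} = 11; s_{36} = 53; s_{37} = 6; s_{38} = 1; s_{39} = 7; s_{40} = 8; s_{41} = 15; s_{42} = 23; s_{43} = 38.
Since (s_{42}, s_{43}) = (s_0, s_1) = (23, 38) (two consecutive terms determine the rest), the sequence is periodic with period 42.
So s_{11370} = s_{0 + ((11370-0) mod 42)} = s_{30} = 3.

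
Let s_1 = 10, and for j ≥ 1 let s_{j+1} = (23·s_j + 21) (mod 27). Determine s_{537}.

25

We have s_1 = 10, s_2 = 8, s_3 = 16, s_4 = 11, s_5 = 4, s_6 = 5, s_7 = 1, s_8 = 17, s_9 = 7, s_{10} = 20, s_{11} = 22, s_{12} = 14, s_{13} = 19, s_{14} = 26, s_{15} = 25, s_{16} = 2, s_{17} = 13, s_{18} = 23, s_{19} = 10.
Since s_{19} = s_1 = 10, the sequence is periodic with period 18.
(537 - 1) mod 18 = 14, so s_{537} = s_{15} = 25.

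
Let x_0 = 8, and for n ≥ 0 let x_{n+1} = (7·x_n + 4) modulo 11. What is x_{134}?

7

We have x_0 = 8; x_1 = 5; x_2 = 6; x_3 = 2; x_4 = 7; x_5 = 9; x_6 = 1; x_7 = 0; x_8 = 4; x_9 = 10; x_{10} = 8.
The sequence repeats with period 10.
(134 - 0) mod 10 = 4, so x_{134} = x_4 = 7.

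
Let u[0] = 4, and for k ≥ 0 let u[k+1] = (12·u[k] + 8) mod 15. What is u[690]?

Computing terms: u[0] = 4, u[1] = 11, u[2] = 5, u[3] = 8, u[4] = 14, u[5] = 11.
Since u[5] = u[1] = 11, the sequence is eventually periodic: after a pre-period of length 1 it cycles with period 4.
For k ≥ 1, u[k] depends only on (k - 1) mod 4. (690 - 1) mod 4 = 1, so u[690] = u[2] = 5.

5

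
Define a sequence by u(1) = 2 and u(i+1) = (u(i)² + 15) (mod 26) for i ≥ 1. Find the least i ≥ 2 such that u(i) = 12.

We have u(1) = 2, u(2) = 19, u(3) = 12, u(4) = 3, u(5) = 24, u(6) = 19.
Since u(6) = u(2) = 19, the sequence is eventually periodic: after a pre-period of length 1 it cycles with period 4.
The value 12 first appears (with i ≥ 2) at u(3).

3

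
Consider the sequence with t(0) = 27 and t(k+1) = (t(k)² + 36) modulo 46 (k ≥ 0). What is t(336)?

t(0) = 27,  t(1) = 29,  t(2) = 3,  t(3) = 45,  t(4) = 37,  t(5) = 25,  t(6) = 17,  t(7) = 3.
Since t(7) = t(2) = 3, the sequence is eventually periodic: after a pre-period of length 2 it cycles with period 5.
For k ≥ 2, t(k) depends only on (k - 2) mod 5. (336 - 2) mod 5 = 4, so t(336) = t(6) = 17.

17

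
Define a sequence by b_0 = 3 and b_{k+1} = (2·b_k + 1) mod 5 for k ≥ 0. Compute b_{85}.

2

b_0 = 3; b_1 = 2; b_2 = 0; b_3 = 1; b_4 = 3.
The sequence repeats with period 4.
So b_{85} = b_{0 + ((85-0) mod 4)} = b_1 = 2.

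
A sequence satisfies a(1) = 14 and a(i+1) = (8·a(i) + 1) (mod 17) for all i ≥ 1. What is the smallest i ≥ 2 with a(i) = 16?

Listing terms: a(1) = 14, a(2) = 11, a(3) = 4, a(4) = 16, a(5) = 10, a(6) = 13, a(7) = 3, a(8) = 8, a(9) = 14.
The sequence repeats with period 8.
The value 16 first appears (with i ≥ 2) at a(4).

4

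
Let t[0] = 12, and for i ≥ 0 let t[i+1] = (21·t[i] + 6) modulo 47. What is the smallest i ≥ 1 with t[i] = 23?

1

Listing terms: t[0] = 12,  t[1] = 23,  t[2] = 19,  t[3] = 29,  t[4] = 4,  t[5] = 43,  t[6] = 16,  t[7] = 13,  t[8] = 44,  t[9] = 37,  t[10] = 31,  t[11] = 46,  t[12] = 32,  t[13] = 20,  t[14] = 3,  t[15] = 22,  t[16] = 45,  t[17] = 11,  t[18] = 2,  t[19] = 1,  t[20] = 27,  t[21] = 9,  t[22] = 7,  t[23] = 12.
The sequence repeats with period 23.
The value 23 first appears (with i ≥ 1) at t[1].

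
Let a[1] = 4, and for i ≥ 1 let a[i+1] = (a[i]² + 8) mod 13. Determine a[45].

Listing terms: a[1] = 4; a[2] = 11; a[3] = 12; a[4] = 9; a[5] = 11.
Since a[5] = a[2] = 11, the sequence is eventually periodic: after a pre-period of length 1 it cycles with period 3.
For i ≥ 2, a[i] depends only on (i - 2) mod 3. (45 - 2) mod 3 = 1, so a[45] = a[3] = 12.

12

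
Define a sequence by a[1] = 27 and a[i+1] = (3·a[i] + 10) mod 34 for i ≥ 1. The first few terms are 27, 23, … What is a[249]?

Listing terms: a[1] = 27; a[2] = 23; a[3] = 11; a[4] = 9; a[5] = 3; a[6] = 19; a[7] = 33; a[8] = 7; a[9] = 31; a[10] = 1; a[11] = 13; a[12] = 15; a[13] = 21; a[14] = 5; a[15] = 25; a[16] = 17; a[17] = 27.
Since a[17] = a[1] = 27, the sequence is periodic with period 16.
So a[249] = a[1 + ((249-1) mod 16)] = a[9] = 31.

31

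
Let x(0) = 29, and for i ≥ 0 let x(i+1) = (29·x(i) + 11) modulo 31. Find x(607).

Listing terms: x(0) = 29,  x(1) = 15,  x(2) = 12,  x(3) = 18,  x(4) = 6,  x(5) = 30,  x(6) = 13,  x(7) = 16,  x(8) = 10,  x(9) = 22,  x(10) = 29.
Since x(10) = x(0) = 29, the sequence is periodic with period 10.
(607 - 0) mod 10 = 7, so x(607) = x(7) = 16.

16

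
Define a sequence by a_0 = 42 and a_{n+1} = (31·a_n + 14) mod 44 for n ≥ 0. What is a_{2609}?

a_0 = 42; a_1 = 40; a_2 = 22; a_3 = 36; a_4 = 30; a_5 = 20; a_6 = 18; a_7 = 0; a_8 = 14; a_9 = 8; a_{10} = 42.
The sequence repeats with period 10.
So a_{2609} = a_{0 + ((2609-0) mod 10)} = a_9 = 8.

8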